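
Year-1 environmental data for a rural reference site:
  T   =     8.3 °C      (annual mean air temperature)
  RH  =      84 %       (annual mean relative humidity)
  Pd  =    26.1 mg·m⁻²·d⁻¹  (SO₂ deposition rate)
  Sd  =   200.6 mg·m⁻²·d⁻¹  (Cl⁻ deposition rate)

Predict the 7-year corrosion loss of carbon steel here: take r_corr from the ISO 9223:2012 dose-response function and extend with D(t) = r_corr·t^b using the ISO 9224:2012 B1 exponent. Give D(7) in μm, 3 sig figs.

carbon steel: T≤10 °C ⇒ hinge +0.150·(8.3−10) = -0.2550
  SO₂ term: 1.77·26.1^0.52·exp(0.02·84-0.2550) = 40.13
  Cl⁻ term: 0.102·200.6^0.62·exp(0.033·84+0.04·8.3) = 60.83
  sum: 40.13 + 60.83 → r_corr = 101 μm/a
Power-law: D(7) = r_corr · 7^0.523
  D(7) = 101 × 7^0.523 = 101 × 2.767 = 279.3 μm

D(7) = 279 μm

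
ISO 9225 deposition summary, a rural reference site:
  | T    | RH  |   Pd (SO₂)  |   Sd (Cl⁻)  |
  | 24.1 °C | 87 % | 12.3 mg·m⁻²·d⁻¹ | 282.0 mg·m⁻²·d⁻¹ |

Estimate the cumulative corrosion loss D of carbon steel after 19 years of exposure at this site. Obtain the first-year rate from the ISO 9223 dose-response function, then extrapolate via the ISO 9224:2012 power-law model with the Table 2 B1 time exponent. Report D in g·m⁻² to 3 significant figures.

carbon steel: f(T) = -0.054·(T−10) [T>10 °C] = -0.7614
  sulphur-dioxide contribution → 17.37 μm/a
  chloride contribution → 156.1 μm/a
  total first-year rate 173.4 μm/a
ISO 9224: D(t) = r_corr · t^b with b = 0.523 (carbon steel, B1)
  D(19) = 173.4 × 19^0.523 = 173.4 × 4.664 = 808.9 μm
  Mass loss = 808.9 μm × 7.85 g/cm³ = 6350 g·m⁻²

D(19) = 6.35e+03 g·m⁻²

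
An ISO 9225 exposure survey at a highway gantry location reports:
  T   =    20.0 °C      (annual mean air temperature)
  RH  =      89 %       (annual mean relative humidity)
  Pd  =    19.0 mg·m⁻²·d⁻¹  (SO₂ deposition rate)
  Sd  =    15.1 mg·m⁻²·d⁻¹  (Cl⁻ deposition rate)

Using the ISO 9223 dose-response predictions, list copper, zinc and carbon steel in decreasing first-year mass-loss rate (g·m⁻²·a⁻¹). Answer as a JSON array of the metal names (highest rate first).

copper: T>10 °C ⇒ hinge -0.080·(20.0−10) = -0.8000
  Pd branch = 0.0053·Pd^0.26·e^(0.059·RH+f) = 0.9768 μm/a
  Cl⁻ term: 0.01025·15.1^0.27·exp(0.036·89+0.049·20.0) = 1.4
  sum: 0.9768 + 1.4 → r_corr = 2.377 μm/a
  mass loss = 2.377 μm/a × 8.96 g/cm³ = 21.3 g·m⁻²·a⁻¹
zinc: T>10 °C ⇒ hinge -0.071·(20.0−10) = -0.7100
  Pd branch = 0.0129·Pd^0.44·e^(0.046·RH+f) = 1.39 μm/a
  Cl⁻ term: 0.0175·15.1^0.57·exp(0.008·89+0.085·20.0) = 0.9174
  r_corr = 1.39 + 0.9174 = 2.307 μm/a
  mass loss = 2.307 μm/a × 7.14 g/cm³ = 16.47 g·m⁻²·a⁻¹
carbon steel: T>10 °C ⇒ hinge -0.054·(20.0−10) = -0.5400
  SO₂ term: 1.77·19.0^0.52·exp(0.02·89-0.5400) = 28.28
  Cl⁻ term: 0.102·15.1^0.62·exp(0.033·89+0.04·20.0) = 23.04
  sum: 28.28 + 23.04 → r_corr = 51.32 μm/a
  mass loss = 51.32 μm/a × 7.85 g/cm³ = 402.9 g·m⁻²·a⁻¹
Ordering by g·m⁻²·a⁻¹: carbon steel (403) > copper (21.3) > zinc (16.5)

["carbon steel", "copper", "zinc"]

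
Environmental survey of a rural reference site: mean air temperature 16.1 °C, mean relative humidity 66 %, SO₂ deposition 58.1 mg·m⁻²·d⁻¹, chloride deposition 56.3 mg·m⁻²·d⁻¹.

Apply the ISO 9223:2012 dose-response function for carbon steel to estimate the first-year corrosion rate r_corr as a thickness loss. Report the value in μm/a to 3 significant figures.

r_corr = 60.3 μm/a

carbon steel: temperature factor f = -0.054·(6.1) = -0.3294
  sulphur-dioxide contribution → 39.41 μm/a
  chloride contribution → 20.87 μm/a
  total first-year rate 60.27 μm/a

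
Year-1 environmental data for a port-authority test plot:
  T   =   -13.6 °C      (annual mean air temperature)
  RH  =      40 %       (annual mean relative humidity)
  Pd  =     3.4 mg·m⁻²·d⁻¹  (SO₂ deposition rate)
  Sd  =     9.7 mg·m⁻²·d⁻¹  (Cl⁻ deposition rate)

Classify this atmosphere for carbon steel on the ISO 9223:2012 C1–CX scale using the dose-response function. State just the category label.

carbon steel: temperature factor f = +0.150·(-23.6) = -3.5400
  sulphur-dioxide contribution → 0.216 μm/a
  chloride contribution → 0.9066 μm/a
  ⇒ r_corr(carbon steel) = 1.123 μm/a
ISO 9223 Table 2 (carbon steel): 0 < 1.12 ≤ 1.3 μm/a ⇒ C1

C1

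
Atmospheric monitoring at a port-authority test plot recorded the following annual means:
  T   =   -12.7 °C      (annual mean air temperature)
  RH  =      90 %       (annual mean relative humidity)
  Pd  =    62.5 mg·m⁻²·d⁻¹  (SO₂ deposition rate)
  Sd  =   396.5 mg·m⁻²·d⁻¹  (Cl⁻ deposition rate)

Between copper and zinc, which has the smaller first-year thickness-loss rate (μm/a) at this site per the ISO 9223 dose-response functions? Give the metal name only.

copper: T≤10 °C ⇒ hinge +0.126·(-12.7−10) = -2.8602
  sulphur-dioxide contribution → 0.1799 μm/a
  chloride contribution → 0.7065 μm/a
  total first-year rate 0.8864 μm/a
zinc: T≤10 °C ⇒ hinge +0.038·(-12.7−10) = -0.8626
  sulphur-dioxide contribution → 2.109 μm/a
  chloride contribution → 0.3697 μm/a
  total first-year rate 2.479 μm/a
Ordering by μm/a: zinc (2.48) > copper (0.886)

copper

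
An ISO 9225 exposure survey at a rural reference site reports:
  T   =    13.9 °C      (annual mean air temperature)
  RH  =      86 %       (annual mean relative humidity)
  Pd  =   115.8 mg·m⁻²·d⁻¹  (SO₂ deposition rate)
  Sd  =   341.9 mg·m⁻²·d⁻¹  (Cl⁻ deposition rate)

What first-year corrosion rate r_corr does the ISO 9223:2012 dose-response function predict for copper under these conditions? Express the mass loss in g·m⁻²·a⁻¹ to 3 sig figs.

copper: temperature factor f = -0.080·(3.9) = -0.3120
  sulphur-dioxide contribution → 2.133 μm/a
  chloride contribution → 2.164 μm/a
  total first-year rate 4.297 μm/a
Convert to mass loss: 4.297 μm/a × 8.96 g/cm³ = 38.5 g·m⁻²·a⁻¹

r_corr = 38.5 g·m⁻²·a⁻¹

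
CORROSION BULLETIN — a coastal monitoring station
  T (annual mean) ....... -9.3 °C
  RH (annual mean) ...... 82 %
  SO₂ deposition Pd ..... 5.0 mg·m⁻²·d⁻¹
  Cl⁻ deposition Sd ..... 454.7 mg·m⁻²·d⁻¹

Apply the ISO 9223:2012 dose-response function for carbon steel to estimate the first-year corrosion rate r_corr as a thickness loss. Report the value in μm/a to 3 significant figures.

r_corr = 47.9 μm/a

carbon steel: temperature factor f = +0.150·(-19.3) = -2.8950
  sulphur-dioxide contribution → 1.165 μm/a
  chloride contribution → 46.78 μm/a
  ⇒ r_corr(carbon steel) = 47.94 μm/a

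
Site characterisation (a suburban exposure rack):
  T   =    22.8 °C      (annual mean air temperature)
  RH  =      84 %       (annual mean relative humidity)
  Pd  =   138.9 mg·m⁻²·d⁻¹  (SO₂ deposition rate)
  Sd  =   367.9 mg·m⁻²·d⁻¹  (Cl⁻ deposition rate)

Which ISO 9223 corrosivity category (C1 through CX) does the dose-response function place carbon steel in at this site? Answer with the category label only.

CX

carbon steel: temperature factor f = -0.054·(12.8) = -0.6912
  SO₂ term: 1.77·138.9^0.52·exp(0.02·84-0.6912) = 61.89
  Sd branch = 0.102·Sd^0.62·e^(0.033·RH+0.04·T) = 158.2 μm/a
  sum: 61.89 + 158.2 → r_corr = 220.1 μm/a
ISO 9223 Table 2 (carbon steel): 200 < 220 ≤ 700 μm/a ⇒ CX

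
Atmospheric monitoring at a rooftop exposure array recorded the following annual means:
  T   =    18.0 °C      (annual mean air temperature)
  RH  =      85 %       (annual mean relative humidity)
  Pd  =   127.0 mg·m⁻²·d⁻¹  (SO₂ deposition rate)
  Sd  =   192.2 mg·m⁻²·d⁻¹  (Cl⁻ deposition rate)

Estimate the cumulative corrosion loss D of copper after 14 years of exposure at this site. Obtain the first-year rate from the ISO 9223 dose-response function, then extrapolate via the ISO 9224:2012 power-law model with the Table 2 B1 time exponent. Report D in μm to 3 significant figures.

copper: temperature factor f = -0.080·(8.0) = -0.6400
  Pd branch = 0.0053·Pd^0.26·e^(0.059·RH+f) = 1.484 μm/a
  Cl⁻ term: 0.01025·192.2^0.27·exp(0.036·85+0.049·18.0) = 2.184
  r_corr = 1.484 + 2.184 = 3.668 μm/a
ISO 9224: D(t) = r_corr · t^b with b = 0.667 (copper, B1)
  D(14) = 3.668 × 14^0.667 = 3.668 × 5.814 = 21.32 μm

D(14) = 21.3 μm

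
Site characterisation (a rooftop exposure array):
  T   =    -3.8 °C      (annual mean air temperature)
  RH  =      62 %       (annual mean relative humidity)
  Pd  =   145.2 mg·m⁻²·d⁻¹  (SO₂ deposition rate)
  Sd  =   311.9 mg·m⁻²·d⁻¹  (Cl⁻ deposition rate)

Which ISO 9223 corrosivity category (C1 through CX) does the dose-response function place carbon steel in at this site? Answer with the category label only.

C3

carbon steel: temperature factor f = +0.150·(-13.8) = -2.0700
  sulphur-dioxide contribution → 10.27 μm/a
  chloride contribution → 23.85 μm/a
  ⇒ r_corr(carbon steel) = 34.12 μm/a
34.1 μm/a falls in (25, 50] for carbon steel → category C3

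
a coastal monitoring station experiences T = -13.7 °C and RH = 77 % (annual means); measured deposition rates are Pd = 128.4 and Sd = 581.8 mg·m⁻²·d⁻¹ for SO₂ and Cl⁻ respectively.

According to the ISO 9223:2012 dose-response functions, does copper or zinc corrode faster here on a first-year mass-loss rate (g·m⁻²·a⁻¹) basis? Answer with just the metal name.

copper: temperature factor f = +0.126·(-23.7) = -2.9862
  sulphur-dioxide contribution → 0.08884 μm/a
  chloride contribution → 0.4672 μm/a
  total first-year rate 0.5561 μm/a
  mass loss = 0.5561 μm/a × 8.96 g/cm³ = 4.982 g·m⁻²·a⁻¹
zinc: T≤10 °C ⇒ hinge +0.038·(-13.7−10) = -0.9006
  sulphur-dioxide contribution → 1.533 μm/a
  chloride contribution → 0.3808 μm/a
  total first-year rate 1.914 μm/a
  mass loss = 1.914 μm/a × 7.14 g/cm³ = 13.66 g·m⁻²·a⁻¹
Ordering by g·m⁻²·a⁻¹: zinc (13.7) > copper (4.98)

zinc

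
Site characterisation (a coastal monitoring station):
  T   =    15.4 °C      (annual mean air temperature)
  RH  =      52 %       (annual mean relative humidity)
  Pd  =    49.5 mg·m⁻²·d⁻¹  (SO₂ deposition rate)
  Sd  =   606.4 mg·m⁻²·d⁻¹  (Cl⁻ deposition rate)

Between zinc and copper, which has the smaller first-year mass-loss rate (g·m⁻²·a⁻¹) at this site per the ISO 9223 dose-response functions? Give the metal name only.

copper

zinc: temperature factor f = -0.071·(5.4) = -0.3834
  sulphur-dioxide contribution → 0.5352 μm/a
  chloride contribution → 3.788 μm/a
  ⇒ r_corr(zinc) = 4.323 μm/a
  mass loss = 4.323 μm/a × 7.14 g/cm³ = 30.87 g·m⁻²·a⁻¹
copper: f(T) = -0.080·(T−10) [T>10 °C] = -0.4320
  sulphur-dioxide contribution → 0.204 μm/a
  chloride contribution → 0.7994 μm/a
  ⇒ r_corr(copper) = 1.003 μm/a
  mass loss = 1.003 μm/a × 8.96 g/cm³ = 8.991 g·m⁻²·a⁻¹
Ordering by g·m⁻²·a⁻¹: zinc (30.9) > copper (8.99)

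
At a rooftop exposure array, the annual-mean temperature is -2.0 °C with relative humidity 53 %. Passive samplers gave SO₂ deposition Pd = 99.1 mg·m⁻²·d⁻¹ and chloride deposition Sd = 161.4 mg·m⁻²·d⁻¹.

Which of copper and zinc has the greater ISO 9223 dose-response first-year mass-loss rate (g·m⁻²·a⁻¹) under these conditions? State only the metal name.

copper: temperature factor f = +0.126·(-12.0) = -1.5120
  Pd branch = 0.0053·Pd^0.26·e^(0.059·RH+f) = 0.08803 μm/a
  Sd branch = 0.01025·Sd^0.27·e^(0.036·RH+0.049·T) = 0.2471 μm/a
  r_corr = 0.08803 + 0.2471 = 0.3352 μm/a
  mass loss = 0.3352 μm/a × 8.96 g/cm³ = 3.003 g·m⁻²·a⁻¹
zinc: temperature factor f = +0.038·(-12.0) = -0.4560
  SO₂ term: 0.0129·99.1^0.44·exp(0.046·53-0.4560) = 0.7073
  Cl⁻ term: 0.0175·161.4^0.57·exp(0.008·53+0.085·-2.0) = 0.4091
  sum: 0.7073 + 0.4091 → r_corr = 1.116 μm/a
  mass loss = 1.116 μm/a × 7.14 g/cm³ = 7.972 g·m⁻²·a⁻¹
Ordering by g·m⁻²·a⁻¹: zinc (7.97) > copper (3)

zinc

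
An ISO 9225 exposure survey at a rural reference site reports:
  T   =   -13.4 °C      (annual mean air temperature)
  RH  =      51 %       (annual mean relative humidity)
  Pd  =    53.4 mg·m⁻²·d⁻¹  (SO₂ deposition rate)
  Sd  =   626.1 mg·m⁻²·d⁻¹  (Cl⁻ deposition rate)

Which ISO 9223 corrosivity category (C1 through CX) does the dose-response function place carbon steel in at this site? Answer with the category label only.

carbon steel: temperature factor f = +0.150·(-23.4) = -3.5100
  SO₂ term: 1.77·53.4^0.52·exp(0.02·51-3.5100) = 1.161
  Sd branch = 0.102·Sd^0.62·e^(0.033·RH+0.04·T) = 17.4 μm/a
  r_corr = 1.161 + 17.4 = 18.57 μm/a
18.6 μm/a falls in (1.3, 25] for carbon steel → category C2

C2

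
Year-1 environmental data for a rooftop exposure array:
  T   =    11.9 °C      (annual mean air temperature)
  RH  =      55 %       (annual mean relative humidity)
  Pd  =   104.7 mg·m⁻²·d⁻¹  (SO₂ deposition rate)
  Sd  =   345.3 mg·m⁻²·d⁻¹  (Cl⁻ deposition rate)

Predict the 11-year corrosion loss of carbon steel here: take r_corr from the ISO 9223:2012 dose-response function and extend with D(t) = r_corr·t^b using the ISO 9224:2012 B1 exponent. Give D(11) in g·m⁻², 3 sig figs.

carbon steel: f(T) = -0.054·(T−10) [T>10 °C] = -0.1026
  SO₂ term: 1.77·104.7^0.52·exp(0.02·55-0.1026) = 53.89
  Sd branch = 0.102·Sd^0.62·e^(0.033·RH+0.04·T) = 37.78 μm/a
  sum: 53.89 + 37.78 → r_corr = 91.67 μm/a
Power-law: D(11) = r_corr · 11^0.523
  D(11) = 91.67 × 11^0.523 = 91.67 × 3.505 = 321.3 μm
  Mass loss = 321.3 μm × 7.85 g/cm³ = 2522 g·m⁻²

D(11) = 2.52e+03 g·m⁻²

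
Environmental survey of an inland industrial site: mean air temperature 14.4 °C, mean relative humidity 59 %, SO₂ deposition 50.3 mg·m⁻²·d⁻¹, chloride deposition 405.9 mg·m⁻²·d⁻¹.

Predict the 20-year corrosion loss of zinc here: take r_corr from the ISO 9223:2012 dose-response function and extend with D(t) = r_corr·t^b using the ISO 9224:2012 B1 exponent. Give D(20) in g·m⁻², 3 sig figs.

D(20) = 304 g·m⁻²

zinc: temperature factor f = -0.071·(4.4) = -0.3124
  Pd branch = 0.0129·Pd^0.44·e^(0.046·RH+f) = 0.7985 μm/a
  Sd branch = 0.0175·Sd^0.57·e^(0.008·RH+0.085·T) = 2.927 μm/a
  r_corr = 0.7985 + 2.927 = 3.725 μm/a
Long-term exponent b (ISO 9224 Table 2, B1) = 0.813
  D(20) = 3.725 × 20^0.813 = 3.725 × 11.42 = 42.55 μm
  Mass loss = 42.55 μm × 7.14 g/cm³ = 303.8 g·m⁻²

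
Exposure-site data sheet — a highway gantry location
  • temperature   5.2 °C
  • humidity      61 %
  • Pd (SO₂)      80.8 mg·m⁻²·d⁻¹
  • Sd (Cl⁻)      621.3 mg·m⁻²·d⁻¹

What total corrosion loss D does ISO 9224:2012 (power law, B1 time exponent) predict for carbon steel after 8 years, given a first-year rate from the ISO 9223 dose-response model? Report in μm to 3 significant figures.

D(8) = 235 μm

carbon steel: temperature factor f = +0.150·(-4.8) = -0.7200
  Pd branch = 1.77·Pd^0.52·e^(0.02·RH+f) = 28.64 μm/a
  Sd branch = 0.102·Sd^0.62·e^(0.033·RH+0.04·T) = 50.7 μm/a
  sum: 28.64 + 50.7 → r_corr = 79.34 μm/a
ISO 9224: D(t) = r_corr · t^b with b = 0.523 (carbon steel, B1)
  D(8) = 79.34 × 8^0.523 = 79.34 × 2.967 = 235.4 μm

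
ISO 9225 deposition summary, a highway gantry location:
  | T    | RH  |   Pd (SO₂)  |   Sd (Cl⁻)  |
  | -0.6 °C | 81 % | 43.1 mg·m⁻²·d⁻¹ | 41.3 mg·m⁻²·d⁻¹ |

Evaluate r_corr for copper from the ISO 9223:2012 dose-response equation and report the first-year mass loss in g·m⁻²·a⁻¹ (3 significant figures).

r_corr = 8.45 g·m⁻²·a⁻¹

copper: T≤10 °C ⇒ hinge +0.126·(-0.6−10) = -1.3356
  sulphur-dioxide contribution → 0.4413 μm/a
  chloride contribution → 0.502 μm/a
  ⇒ r_corr(copper) = 0.9432 μm/a
Convert to mass loss: 0.9432 μm/a × 8.96 g/cm³ = 8.451 g·m⁻²·a⁻¹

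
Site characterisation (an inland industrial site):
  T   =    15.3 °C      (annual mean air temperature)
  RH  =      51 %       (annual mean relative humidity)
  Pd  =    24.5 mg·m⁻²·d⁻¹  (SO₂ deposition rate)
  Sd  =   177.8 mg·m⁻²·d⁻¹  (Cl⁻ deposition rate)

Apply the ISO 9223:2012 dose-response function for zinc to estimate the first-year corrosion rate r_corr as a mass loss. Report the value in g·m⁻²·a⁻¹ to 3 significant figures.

r_corr = 15.9 g·m⁻²·a⁻¹

zinc: T>10 °C ⇒ hinge -0.071·(15.3−10) = -0.3763
  Pd branch = 0.0129·Pd^0.44·e^(0.046·RH+f) = 0.3778 μm/a
  Sd branch = 0.0175·Sd^0.57·e^(0.008·RH+0.085·T) = 1.851 μm/a
  sum: 0.3778 + 1.851 → r_corr = 2.229 μm/a
Convert to mass loss: 2.229 μm/a × 7.14 g/cm³ = 15.92 g·m⁻²·a⁻¹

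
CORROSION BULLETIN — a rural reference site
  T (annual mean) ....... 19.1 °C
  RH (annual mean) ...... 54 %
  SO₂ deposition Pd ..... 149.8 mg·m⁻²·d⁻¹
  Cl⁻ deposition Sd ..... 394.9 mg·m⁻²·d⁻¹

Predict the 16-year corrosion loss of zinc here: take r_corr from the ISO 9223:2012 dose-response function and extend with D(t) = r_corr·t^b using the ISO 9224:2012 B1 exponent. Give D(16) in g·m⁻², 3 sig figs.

zinc: f(T) = -0.071·(T−10) [T>10 °C] = -0.6461
  SO₂ term: 0.0129·149.8^0.44·exp(0.046·54-0.6461) = 0.7345
  Cl⁻ term: 0.0175·394.9^0.57·exp(0.008·54+0.085·19.1) = 4.128
  r_corr = 0.7345 + 4.128 = 4.862 μm/a
Power-law: D(16) = r_corr · 16^0.813
  D(16) = 4.862 × 16^0.813 = 4.862 × 9.527 = 46.32 μm
  Mass loss = 46.32 μm × 7.14 g/cm³ = 330.7 g·m⁻²

D(16) = 331 g·m⁻²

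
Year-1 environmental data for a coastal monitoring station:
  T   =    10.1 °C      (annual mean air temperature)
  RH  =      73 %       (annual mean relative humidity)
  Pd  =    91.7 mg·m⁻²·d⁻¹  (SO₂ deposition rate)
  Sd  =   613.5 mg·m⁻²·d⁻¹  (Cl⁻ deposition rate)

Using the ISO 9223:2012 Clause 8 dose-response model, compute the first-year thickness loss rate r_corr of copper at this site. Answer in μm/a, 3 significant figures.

r_corr = 2.58 μm/a

copper: f(T) = -0.080·(T−10) [T>10 °C] = -0.0080
  sulphur-dioxide contribution → 1.263 μm/a
  chloride contribution → 1.317 μm/a
  total first-year rate 2.581 μm/a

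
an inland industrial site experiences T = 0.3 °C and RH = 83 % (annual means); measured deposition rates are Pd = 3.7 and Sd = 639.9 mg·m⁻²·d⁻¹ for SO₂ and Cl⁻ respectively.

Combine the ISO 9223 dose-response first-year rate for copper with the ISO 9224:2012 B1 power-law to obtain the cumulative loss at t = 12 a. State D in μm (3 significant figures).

copper: f(T) = +0.126·(T−10) [T≤10 °C] = -1.2222
  Pd branch = 0.0053·Pd^0.26·e^(0.059·RH+f) = 0.2937 μm/a
  Sd branch = 0.01025·Sd^0.27·e^(0.036·RH+0.049·T) = 1.181 μm/a
  sum: 0.2937 + 1.181 → r_corr = 1.475 μm/a
Power-law: D(12) = r_corr · 12^0.667
  D(12) = 1.475 × 12^0.667 = 1.475 × 5.246 = 7.739 μm

D(12) = 7.74 μm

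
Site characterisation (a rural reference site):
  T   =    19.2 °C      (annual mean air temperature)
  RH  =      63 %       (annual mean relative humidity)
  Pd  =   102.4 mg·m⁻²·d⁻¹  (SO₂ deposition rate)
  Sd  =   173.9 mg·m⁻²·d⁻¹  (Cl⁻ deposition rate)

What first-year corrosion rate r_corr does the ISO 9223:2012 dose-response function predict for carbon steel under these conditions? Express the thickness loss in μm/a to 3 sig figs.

r_corr = 85.2 μm/a

carbon steel: f(T) = -0.054·(T−10) [T>10 °C] = -0.4968
  Pd branch = 1.77·Pd^0.52·e^(0.02·RH+f) = 42.15 μm/a
  Cl⁻ term: 0.102·173.9^0.62·exp(0.033·63+0.04·19.2) = 43.05
  sum: 42.15 + 43.05 → r_corr = 85.2 μm/a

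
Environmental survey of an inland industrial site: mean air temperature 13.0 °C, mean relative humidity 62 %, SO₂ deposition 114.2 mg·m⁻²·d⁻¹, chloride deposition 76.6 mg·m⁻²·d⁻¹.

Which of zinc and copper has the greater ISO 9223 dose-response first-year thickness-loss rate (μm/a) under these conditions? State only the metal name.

zinc: T>10 °C ⇒ hinge -0.071·(13.0−10) = -0.2130
  Pd branch = 0.0129·Pd^0.44·e^(0.046·RH+f) = 1.452 μm/a
  Sd branch = 0.0175·Sd^0.57·e^(0.008·RH+0.085·T) = 1.029 μm/a
  r_corr = 1.452 + 1.029 = 2.481 μm/a
copper: f(T) = -0.080·(T−10) [T>10 °C] = -0.2400
  SO₂ term: 0.0053·114.2^0.26·exp(0.059·62-0.2400) = 0.5542
  Sd branch = 0.01025·Sd^0.27·e^(0.036·RH+0.049·T) = 0.5827 μm/a
  sum: 0.5542 + 0.5827 → r_corr = 1.137 μm/a
Ordering by μm/a: zinc (2.48) > copper (1.14)

zinc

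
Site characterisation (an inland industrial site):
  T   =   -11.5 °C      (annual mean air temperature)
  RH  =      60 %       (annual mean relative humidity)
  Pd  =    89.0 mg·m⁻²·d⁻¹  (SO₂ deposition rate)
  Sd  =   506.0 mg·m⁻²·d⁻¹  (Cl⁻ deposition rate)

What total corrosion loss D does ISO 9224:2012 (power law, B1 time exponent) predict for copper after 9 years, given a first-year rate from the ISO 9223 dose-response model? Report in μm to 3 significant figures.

copper: temperature factor f = +0.126·(-21.5) = -2.7090
  Pd branch = 0.0053·Pd^0.26·e^(0.059·RH+f) = 0.03909 μm/a
  Sd branch = 0.01025·Sd^0.27·e^(0.036·RH+0.049·T) = 0.2718 μm/a
  r_corr = 0.03909 + 0.2718 = 0.3109 μm/a
Long-term exponent b (ISO 9224 Table 2, B1) = 0.667
  D(9) = 0.3109 × 9^0.667 = 0.3109 × 4.33 = 1.346 μm

D(9) = 1.35 μm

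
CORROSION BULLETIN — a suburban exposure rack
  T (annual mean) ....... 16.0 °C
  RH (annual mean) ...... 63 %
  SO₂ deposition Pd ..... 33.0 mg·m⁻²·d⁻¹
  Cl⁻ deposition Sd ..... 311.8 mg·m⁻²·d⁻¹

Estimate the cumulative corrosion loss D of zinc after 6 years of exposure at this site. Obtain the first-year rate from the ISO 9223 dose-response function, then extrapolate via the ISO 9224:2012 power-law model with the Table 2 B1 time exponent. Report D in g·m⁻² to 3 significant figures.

zinc: f(T) = -0.071·(T−10) [T>10 °C] = -0.4260
  Pd branch = 0.0129·Pd^0.44·e^(0.046·RH+f) = 0.7117 μm/a
  Sd branch = 0.0175·Sd^0.57·e^(0.008·RH+0.085·T) = 2.979 μm/a
  r_corr = 0.7117 + 2.979 = 3.691 μm/a
Power-law: D(6) = r_corr · 6^0.813
  D(6) = 3.691 × 6^0.813 = 3.691 × 4.292 = 15.84 μm
  Mass loss = 15.84 μm × 7.14 g/cm³ = 113.1 g·m⁻²

D(6) = 113 g·m⁻²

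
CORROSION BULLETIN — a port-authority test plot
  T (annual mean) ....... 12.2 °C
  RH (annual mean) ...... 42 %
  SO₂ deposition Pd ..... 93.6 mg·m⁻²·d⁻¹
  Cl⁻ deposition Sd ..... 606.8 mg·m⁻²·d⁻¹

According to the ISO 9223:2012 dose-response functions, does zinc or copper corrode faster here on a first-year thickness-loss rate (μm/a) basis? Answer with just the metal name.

zinc

zinc: T>10 °C ⇒ hinge -0.071·(12.2−10) = -0.1562
  Pd branch = 0.0129·Pd^0.44·e^(0.046·RH+f) = 0.5613 μm/a
  Sd branch = 0.0175·Sd^0.57·e^(0.008·RH+0.085·T) = 2.665 μm/a
  sum: 0.5613 + 2.665 → r_corr = 3.226 μm/a
copper: f(T) = -0.080·(T−10) [T>10 °C] = -0.1760
  SO₂ term: 0.0053·93.6^0.26·exp(0.059·42-0.1760) = 0.1724
  Cl⁻ term: 0.01025·606.8^0.27·exp(0.036·42+0.049·12.2) = 0.4769
  sum: 0.1724 + 0.4769 → r_corr = 0.6493 μm/a
Ordering by μm/a: zinc (3.23) > copper (0.649)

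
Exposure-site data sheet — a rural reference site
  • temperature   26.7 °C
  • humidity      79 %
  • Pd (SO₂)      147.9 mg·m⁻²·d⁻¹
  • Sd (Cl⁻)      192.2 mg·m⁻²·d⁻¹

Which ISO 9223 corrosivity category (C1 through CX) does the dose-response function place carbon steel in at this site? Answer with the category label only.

C5

carbon steel: T>10 °C ⇒ hinge -0.054·(26.7−10) = -0.9018
  SO₂ term: 1.77·147.9^0.52·exp(0.02·79-0.9018) = 46.87
  Cl⁻ term: 0.102·192.2^0.62·exp(0.033·79+0.04·26.7) = 104.8
  r_corr = 46.87 + 104.8 = 151.7 μm/a
ISO 9223 Table 2 (carbon steel): 80 < 152 ≤ 200 μm/a ⇒ C5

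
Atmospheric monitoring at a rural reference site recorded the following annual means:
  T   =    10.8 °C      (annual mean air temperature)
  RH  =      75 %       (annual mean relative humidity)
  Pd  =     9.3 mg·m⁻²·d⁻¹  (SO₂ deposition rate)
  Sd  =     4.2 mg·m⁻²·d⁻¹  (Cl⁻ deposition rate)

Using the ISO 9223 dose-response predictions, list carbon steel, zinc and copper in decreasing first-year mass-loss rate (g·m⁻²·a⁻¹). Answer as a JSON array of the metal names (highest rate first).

carbon steel: temperature factor f = -0.054·(0.8) = -0.0432
  Pd branch = 1.77·Pd^0.52·e^(0.02·RH+f) = 24.23 μm/a
  Sd branch = 0.102·Sd^0.62·e^(0.033·RH+0.04·T) = 4.545 μm/a
  r_corr = 24.23 + 4.545 = 28.77 μm/a
  mass loss = 28.77 μm/a × 7.85 g/cm³ = 225.8 g·m⁻²·a⁻¹
zinc: f(T) = -0.071·(T−10) [T>10 °C] = -0.0568
  SO₂ term: 0.0129·9.3^0.44·exp(0.046·75-0.0568) = 1.024
  Sd branch = 0.0175·Sd^0.57·e^(0.008·RH+0.085·T) = 0.1809 μm/a
  sum: 1.024 + 0.1809 → r_corr = 1.205 μm/a
  mass loss = 1.205 μm/a × 7.14 g/cm³ = 8.604 g·m⁻²·a⁻¹
copper: T>10 °C ⇒ hinge -0.080·(10.8−10) = -0.0640
  SO₂ term: 0.0053·9.3^0.26·exp(0.059·75-0.0640) = 0.7414
  Sd branch = 0.01025·Sd^0.27·e^(0.036·RH+0.049·T) = 0.3814 μm/a
  r_corr = 0.7414 + 0.3814 = 1.123 μm/a
  mass loss = 1.123 μm/a × 8.96 g/cm³ = 10.06 g·m⁻²·a⁻¹
Ordering by g·m⁻²·a⁻¹: carbon steel (226) > copper (10.1) > zinc (8.6)

["carbon steel", "copper", "zinc"]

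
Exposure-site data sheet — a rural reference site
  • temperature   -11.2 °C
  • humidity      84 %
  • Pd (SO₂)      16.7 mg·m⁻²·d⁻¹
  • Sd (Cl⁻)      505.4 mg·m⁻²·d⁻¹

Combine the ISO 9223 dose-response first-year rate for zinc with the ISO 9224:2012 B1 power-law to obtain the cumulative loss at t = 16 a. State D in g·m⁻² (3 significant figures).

D(16) = 95.8 g·m⁻²

zinc: temperature factor f = +0.038·(-21.2) = -0.8056
  sulphur-dioxide contribution → 0.948 μm/a
  chloride contribution → 0.4597 μm/a
  total first-year rate 1.408 μm/a
Long-term exponent b (ISO 9224 Table 2, B1) = 0.813
  D(16) = 1.408 × 16^0.813 = 1.408 × 9.527 = 13.41 μm
  Mass loss = 13.41 μm × 7.14 g/cm³ = 95.76 g·m⁻²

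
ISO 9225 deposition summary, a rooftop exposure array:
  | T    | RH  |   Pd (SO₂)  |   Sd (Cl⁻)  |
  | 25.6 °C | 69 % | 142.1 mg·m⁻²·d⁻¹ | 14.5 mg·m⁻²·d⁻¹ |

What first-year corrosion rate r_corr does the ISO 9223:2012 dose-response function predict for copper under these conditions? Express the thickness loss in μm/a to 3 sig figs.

copper: T>10 °C ⇒ hinge -0.080·(25.6−10) = -1.2480
  Pd branch = 0.0053·Pd^0.26·e^(0.059·RH+f) = 0.3236 μm/a
  Sd branch = 0.01025·Sd^0.27·e^(0.036·RH+0.049·T) = 0.8869 μm/a
  sum: 0.3236 + 0.8869 → r_corr = 1.21 μm/a

r_corr = 1.21 μm/a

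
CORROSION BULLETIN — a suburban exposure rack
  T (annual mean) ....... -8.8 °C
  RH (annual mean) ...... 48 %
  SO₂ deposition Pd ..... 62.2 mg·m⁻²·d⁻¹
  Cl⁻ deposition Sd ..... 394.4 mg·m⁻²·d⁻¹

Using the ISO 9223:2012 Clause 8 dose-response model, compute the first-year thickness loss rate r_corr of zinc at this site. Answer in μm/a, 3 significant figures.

zinc: temperature factor f = +0.038·(-18.8) = -0.7144
  Pd branch = 0.0129·Pd^0.44·e^(0.046·RH+f) = 0.3536 μm/a
  Sd branch = 0.0175·Sd^0.57·e^(0.008·RH+0.085·T) = 0.367 μm/a
  r_corr = 0.3536 + 0.367 = 0.7206 μm/a

r_corr = 0.721 μm/a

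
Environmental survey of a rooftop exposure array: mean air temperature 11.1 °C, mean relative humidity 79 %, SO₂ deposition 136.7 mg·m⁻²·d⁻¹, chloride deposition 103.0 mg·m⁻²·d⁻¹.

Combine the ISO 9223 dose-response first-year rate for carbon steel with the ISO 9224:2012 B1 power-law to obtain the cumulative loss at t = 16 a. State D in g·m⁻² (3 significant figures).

carbon steel: T>10 °C ⇒ hinge -0.054·(11.1−10) = -0.0594
  sulphur-dioxide contribution → 104.5 μm/a
  chloride contribution → 38.16 μm/a
  ⇒ r_corr(carbon steel) = 142.6 μm/a
Power-law: D(16) = r_corr · 16^0.523
  D(16) = 142.6 × 16^0.523 = 142.6 × 4.263 = 608 μm
  Mass loss = 608 μm × 7.85 g/cm³ = 4773 g·m⁻²

D(16) = 4.77e+03 g·m⁻²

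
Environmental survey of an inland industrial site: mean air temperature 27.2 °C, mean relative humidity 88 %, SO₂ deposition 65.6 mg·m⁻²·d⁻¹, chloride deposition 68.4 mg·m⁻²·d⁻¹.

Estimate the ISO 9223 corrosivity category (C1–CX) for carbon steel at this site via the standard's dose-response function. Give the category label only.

C5

carbon steel: T>10 °C ⇒ hinge -0.054·(27.2−10) = -0.9288
  SO₂ term: 1.77·65.6^0.52·exp(0.02·88-0.9288) = 35.79
  Cl⁻ term: 0.102·68.4^0.62·exp(0.033·88+0.04·27.2) = 75.86
  r_corr = 35.79 + 75.86 = 111.7 μm/a
Category bounds: 80…200 μm/a bracket r_corr ⇒ C5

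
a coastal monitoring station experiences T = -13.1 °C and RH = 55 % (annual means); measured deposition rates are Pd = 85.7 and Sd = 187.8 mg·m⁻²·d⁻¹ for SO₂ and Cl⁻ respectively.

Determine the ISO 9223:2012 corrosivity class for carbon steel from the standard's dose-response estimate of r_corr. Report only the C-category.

C2

carbon steel: T≤10 °C ⇒ hinge +0.150·(-13.1−10) = -3.4650
  sulphur-dioxide contribution → 1.683 μm/a
  chloride contribution → 9.527 μm/a
  total first-year rate 11.21 μm/a
11.2 μm/a falls in (1.3, 25] for carbon steel → category C2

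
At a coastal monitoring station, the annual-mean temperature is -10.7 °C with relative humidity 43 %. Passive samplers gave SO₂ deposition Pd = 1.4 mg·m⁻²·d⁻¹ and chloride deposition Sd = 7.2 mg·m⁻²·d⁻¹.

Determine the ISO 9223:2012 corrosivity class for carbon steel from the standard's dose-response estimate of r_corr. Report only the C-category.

carbon steel: f(T) = +0.150·(T−10) [T≤10 °C] = -3.1050
  SO₂ term: 1.77·1.4^0.52·exp(0.02·43-3.1050) = 0.2233
  Sd branch = 0.102·Sd^0.62·e^(0.033·RH+0.04·T) = 0.9344 μm/a
  sum: 0.2233 + 0.9344 → r_corr = 1.158 μm/a
ISO 9223 Table 2 (carbon steel): 0 < 1.16 ≤ 1.3 μm/a ⇒ C1

C1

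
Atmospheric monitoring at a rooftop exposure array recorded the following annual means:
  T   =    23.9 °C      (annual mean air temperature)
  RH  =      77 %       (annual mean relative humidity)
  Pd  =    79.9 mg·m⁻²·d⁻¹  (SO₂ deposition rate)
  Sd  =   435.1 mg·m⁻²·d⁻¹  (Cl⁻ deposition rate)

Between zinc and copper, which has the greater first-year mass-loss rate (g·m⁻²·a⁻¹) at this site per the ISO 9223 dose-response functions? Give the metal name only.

zinc

zinc: f(T) = -0.071·(T−10) [T>10 °C] = -0.9869
  Pd branch = 0.0129·Pd^0.44·e^(0.046·RH+f) = 1.141 μm/a
  Cl⁻ term: 0.0175·435.1^0.57·exp(0.008·77+0.085·23.9) = 7.885
  sum: 1.141 + 7.885 → r_corr = 9.027 μm/a
  mass loss = 9.027 μm/a × 7.14 g/cm³ = 64.45 g·m⁻²·a⁻¹
copper: temperature factor f = -0.080·(13.9) = -1.1120
  SO₂ term: 0.0053·79.9^0.26·exp(0.059·77-1.1120) = 0.5117
  Sd branch = 0.01025·Sd^0.27·e^(0.036·RH+0.049·T) = 2.727 μm/a
  sum: 0.5117 + 2.727 → r_corr = 3.238 μm/a
  mass loss = 3.238 μm/a × 8.96 g/cm³ = 29.01 g·m⁻²·a⁻¹
Ordering by g·m⁻²·a⁻¹: zinc (64.5) > copper (29)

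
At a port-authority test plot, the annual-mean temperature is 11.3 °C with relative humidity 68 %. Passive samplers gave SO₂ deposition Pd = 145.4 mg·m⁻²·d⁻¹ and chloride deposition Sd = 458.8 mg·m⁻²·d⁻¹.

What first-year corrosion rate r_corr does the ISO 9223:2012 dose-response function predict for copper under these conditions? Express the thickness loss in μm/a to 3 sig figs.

r_corr = 2.04 μm/a

copper: f(T) = -0.080·(T−10) [T>10 °C] = -0.1040
  sulphur-dioxide contribution → 0.9633 μm/a
  chloride contribution → 1.079 μm/a
  total first-year rate 2.042 μm/a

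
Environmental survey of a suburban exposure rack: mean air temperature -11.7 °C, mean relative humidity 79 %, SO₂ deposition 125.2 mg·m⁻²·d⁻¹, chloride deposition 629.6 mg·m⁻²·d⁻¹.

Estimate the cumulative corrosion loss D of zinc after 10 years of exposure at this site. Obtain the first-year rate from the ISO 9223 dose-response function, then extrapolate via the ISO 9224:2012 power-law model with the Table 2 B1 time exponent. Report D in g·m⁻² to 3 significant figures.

zinc: temperature factor f = +0.038·(-21.7) = -0.8246
  Pd branch = 0.0129·Pd^0.44·e^(0.046·RH+f) = 1.793 μm/a
  Sd branch = 0.0175·Sd^0.57·e^(0.008·RH+0.085·T) = 0.4798 μm/a
  sum: 1.793 + 0.4798 → r_corr = 2.273 μm/a
ISO 9224: D(t) = r_corr · t^b with b = 0.813 (zinc, B1)
  D(10) = 2.273 × 10^0.813 = 2.273 × 6.501 = 14.78 μm
  Mass loss = 14.78 μm × 7.14 g/cm³ = 105.5 g·m⁻²

D(10) = 106 g·m⁻²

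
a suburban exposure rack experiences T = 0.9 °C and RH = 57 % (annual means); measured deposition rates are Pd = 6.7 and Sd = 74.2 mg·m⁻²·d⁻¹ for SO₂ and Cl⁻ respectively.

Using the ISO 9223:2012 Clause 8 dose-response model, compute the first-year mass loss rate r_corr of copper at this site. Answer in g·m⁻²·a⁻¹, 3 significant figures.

r_corr = 3.10 g·m⁻²·a⁻¹

copper: temperature factor f = +0.126·(-9.1) = -1.1466
  Pd branch = 0.0053·Pd^0.26·e^(0.059·RH+f) = 0.07973 μm/a
  Cl⁻ term: 0.01025·74.2^0.27·exp(0.036·57+0.049·0.9) = 0.2667
  sum: 0.07973 + 0.2667 → r_corr = 0.3465 μm/a
Convert to mass loss: 0.3465 μm/a × 8.96 g/cm³ = 3.104 g·m⁻²·a⁻¹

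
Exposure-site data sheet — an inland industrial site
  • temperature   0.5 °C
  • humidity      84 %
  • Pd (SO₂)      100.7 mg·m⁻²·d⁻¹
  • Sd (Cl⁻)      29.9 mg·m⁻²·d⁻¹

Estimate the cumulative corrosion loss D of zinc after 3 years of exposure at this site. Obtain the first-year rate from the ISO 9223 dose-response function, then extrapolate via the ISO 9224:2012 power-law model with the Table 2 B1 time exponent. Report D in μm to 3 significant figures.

zinc: T≤10 °C ⇒ hinge +0.038·(0.5−10) = -0.3610
  Pd branch = 0.0129·Pd^0.44·e^(0.046·RH+f) = 3.26 μm/a
  Sd branch = 0.0175·Sd^0.57·e^(0.008·RH+0.085·T) = 0.248 μm/a
  sum: 3.26 + 0.248 → r_corr = 3.508 μm/a
Power-law: D(3) = r_corr · 3^0.813
  D(3) = 3.508 × 3^0.813 = 3.508 × 2.443 = 8.57 μm

D(3) = 8.57 μm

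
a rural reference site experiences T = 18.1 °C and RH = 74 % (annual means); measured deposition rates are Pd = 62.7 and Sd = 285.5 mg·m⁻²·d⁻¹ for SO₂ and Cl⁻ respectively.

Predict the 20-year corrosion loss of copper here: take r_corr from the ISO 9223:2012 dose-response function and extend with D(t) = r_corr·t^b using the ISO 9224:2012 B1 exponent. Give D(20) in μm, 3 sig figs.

copper: temperature factor f = -0.080·(8.1) = -0.6480
  sulphur-dioxide contribution → 0.6401 μm/a
  chloride contribution → 1.644 μm/a
  total first-year rate 2.284 μm/a
Long-term exponent b (ISO 9224 Table 2, B1) = 0.667
  D(20) = 2.284 × 20^0.667 = 2.284 × 7.375 = 16.85 μm

D(20) = 16.8 μm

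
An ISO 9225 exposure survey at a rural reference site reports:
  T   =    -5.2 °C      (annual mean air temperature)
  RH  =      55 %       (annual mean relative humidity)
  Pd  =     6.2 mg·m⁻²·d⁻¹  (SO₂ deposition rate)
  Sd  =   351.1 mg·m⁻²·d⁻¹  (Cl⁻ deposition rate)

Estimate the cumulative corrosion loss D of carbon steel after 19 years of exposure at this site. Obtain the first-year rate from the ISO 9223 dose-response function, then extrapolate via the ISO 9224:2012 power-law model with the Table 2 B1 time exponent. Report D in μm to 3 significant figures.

D(19) = 96.4 μm

carbon steel: f(T) = +0.150·(T−10) [T≤10 °C] = -2.2800
  SO₂ term: 1.77·6.2^0.52·exp(0.02·55-2.2800) = 1.405
  Sd branch = 0.102·Sd^0.62·e^(0.033·RH+0.04·T) = 19.26 μm/a
  r_corr = 1.405 + 19.26 = 20.67 μm/a
Power-law: D(19) = r_corr · 19^0.523
  D(19) = 20.67 × 19^0.523 = 20.67 × 4.664 = 96.39 μm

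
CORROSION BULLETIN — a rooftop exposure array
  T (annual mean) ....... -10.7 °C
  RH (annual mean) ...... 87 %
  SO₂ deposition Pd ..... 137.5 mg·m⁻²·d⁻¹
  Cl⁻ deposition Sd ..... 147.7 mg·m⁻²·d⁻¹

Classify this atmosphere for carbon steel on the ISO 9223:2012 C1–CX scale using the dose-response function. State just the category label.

C3

carbon steel: temperature factor f = +0.150·(-20.7) = -3.1050
  Pd branch = 1.77·Pd^0.52·e^(0.02·RH+f) = 5.849 μm/a
  Cl⁻ term: 0.102·147.7^0.62·exp(0.033·87+0.04·-10.7) = 25.98
  sum: 5.849 + 25.98 → r_corr = 31.83 μm/a
ISO 9223 Table 2 (carbon steel): 25 < 31.8 ≤ 50 μm/a ⇒ C3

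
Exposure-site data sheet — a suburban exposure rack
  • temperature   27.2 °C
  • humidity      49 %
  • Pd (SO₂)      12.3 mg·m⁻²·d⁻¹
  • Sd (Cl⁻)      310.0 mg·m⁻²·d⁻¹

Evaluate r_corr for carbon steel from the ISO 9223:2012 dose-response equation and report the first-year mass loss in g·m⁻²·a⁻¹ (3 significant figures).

carbon steel: T>10 °C ⇒ hinge -0.054·(27.2−10) = -0.9288
  sulphur-dioxide contribution → 6.87 μm/a
  chloride contribution → 53.46 μm/a
  ⇒ r_corr(carbon steel) = 60.33 μm/a
Convert to mass loss: 60.33 μm/a × 7.85 g/cm³ = 473.6 g·m⁻²·a⁻¹

r_corr = 474 g·m⁻²·a⁻¹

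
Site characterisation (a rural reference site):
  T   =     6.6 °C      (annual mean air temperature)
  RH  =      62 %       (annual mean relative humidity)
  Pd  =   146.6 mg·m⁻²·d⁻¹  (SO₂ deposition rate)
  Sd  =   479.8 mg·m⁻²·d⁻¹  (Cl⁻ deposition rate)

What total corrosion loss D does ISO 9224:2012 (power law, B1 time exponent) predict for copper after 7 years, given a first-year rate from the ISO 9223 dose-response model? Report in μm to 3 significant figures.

copper: T≤10 °C ⇒ hinge +0.126·(6.6−10) = -0.4284
  SO₂ term: 0.0053·146.6^0.26·exp(0.059·62-0.4284) = 0.4899
  Sd branch = 0.01025·Sd^0.27·e^(0.036·RH+0.049·T) = 0.6989 μm/a
  sum: 0.4899 + 0.6989 → r_corr = 1.189 μm/a
ISO 9224: D(t) = r_corr · t^b with b = 0.667 (copper, B1)
  D(7) = 1.189 × 7^0.667 = 1.189 × 3.662 = 4.353 μm

D(7) = 4.35 μm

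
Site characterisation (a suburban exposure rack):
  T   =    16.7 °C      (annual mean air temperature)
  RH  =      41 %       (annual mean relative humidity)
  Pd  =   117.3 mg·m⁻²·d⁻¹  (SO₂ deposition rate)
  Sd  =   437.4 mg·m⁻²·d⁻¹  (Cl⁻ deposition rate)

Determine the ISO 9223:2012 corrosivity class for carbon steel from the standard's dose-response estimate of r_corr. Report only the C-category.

carbon steel: T>10 °C ⇒ hinge -0.054·(16.7−10) = -0.3618
  sulphur-dioxide contribution → 33.34 μm/a
  chloride contribution → 33.39 μm/a
  total first-year rate 66.74 μm/a
ISO 9223 Table 2 (carbon steel): 50 < 66.7 ≤ 80 μm/a ⇒ C4

C4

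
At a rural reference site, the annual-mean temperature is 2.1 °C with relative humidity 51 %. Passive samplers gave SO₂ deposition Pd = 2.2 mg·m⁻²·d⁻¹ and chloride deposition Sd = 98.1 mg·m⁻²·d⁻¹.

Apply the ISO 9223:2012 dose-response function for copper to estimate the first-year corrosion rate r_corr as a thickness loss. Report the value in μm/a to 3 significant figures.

r_corr = 0.295 μm/a

copper: temperature factor f = +0.126·(-7.9) = -0.9954
  Pd branch = 0.0053·Pd^0.26·e^(0.059·RH+f) = 0.04873 μm/a
  Sd branch = 0.01025·Sd^0.27·e^(0.036·RH+0.049·T) = 0.2458 μm/a
  sum: 0.04873 + 0.2458 → r_corr = 0.2945 μm/a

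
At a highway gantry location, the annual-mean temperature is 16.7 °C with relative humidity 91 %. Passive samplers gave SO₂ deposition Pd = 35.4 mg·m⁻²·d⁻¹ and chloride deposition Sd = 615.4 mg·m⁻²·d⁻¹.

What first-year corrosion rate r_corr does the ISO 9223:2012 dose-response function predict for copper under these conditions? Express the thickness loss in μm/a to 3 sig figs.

r_corr = 5.17 μm/a

copper: temperature factor f = -0.080·(6.7) = -0.5360
  sulphur-dioxide contribution → 1.683 μm/a
  chloride contribution → 3.483 μm/a
  ⇒ r_corr(copper) = 5.165 μm/a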